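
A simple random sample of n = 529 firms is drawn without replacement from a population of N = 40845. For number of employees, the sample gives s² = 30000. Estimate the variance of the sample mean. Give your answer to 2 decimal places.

55.98

Under SRS without replacement, Var(ȳ) = (1 − f)·s²/n with f = n/N = 529/40845 = 0.01295140.
Var(ȳ) = (1 − 0.01295140)·30000/529 = 0.98704860·56.710775 = 55.976291.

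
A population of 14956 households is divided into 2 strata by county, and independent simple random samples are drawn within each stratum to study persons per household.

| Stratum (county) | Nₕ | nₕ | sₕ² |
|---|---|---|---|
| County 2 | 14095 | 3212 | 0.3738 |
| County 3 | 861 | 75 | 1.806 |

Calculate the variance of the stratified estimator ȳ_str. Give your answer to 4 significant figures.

Var(ȳ_str) = Σₕ Wₕ²(1 − fₕ)sₕ²/nₕ with Wₕ = Nₕ/N, N = 14956.
County 2: Wₕ = 0.94243113; term = 0.94243113²·(1 − 0.22788223)·0.3738/3212 = 7.9808024 × 10^-5.
County 3: Wₕ = 0.05756887; term = 0.05756887²·(1 − 0.08710801)·1.806/75 = 7.2853642 × 10^-5.
Sum = 1.5266167 × 10^-4.

1.527 × 10^-4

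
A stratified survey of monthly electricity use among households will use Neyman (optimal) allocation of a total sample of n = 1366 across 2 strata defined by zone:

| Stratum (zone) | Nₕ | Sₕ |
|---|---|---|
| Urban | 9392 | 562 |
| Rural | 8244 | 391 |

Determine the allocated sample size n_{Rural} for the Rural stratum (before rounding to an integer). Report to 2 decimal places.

517.92

Neyman allocation: nₕ = n·NₕSₕ / Σⱼ NⱼSⱼ.
Σ NⱼSⱼ = 9392·562 + 8244·391 = 8.501708 × 10^6.
n_{Rural} = 1366·8244·391 / (8.501708 × 10^6) = 517.92.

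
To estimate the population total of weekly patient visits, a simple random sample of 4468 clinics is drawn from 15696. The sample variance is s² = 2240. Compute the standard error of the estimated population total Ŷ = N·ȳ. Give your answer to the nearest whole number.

Var(Ŷ) = N²·Var(ȳ) = N²·(1 − n/N)·s²/n.
f = 4468/15696 = 0.28465851; Var(ȳ) = 0.71534149·2240/4468 = 0.35863136.
Var(Ŷ) = 15696² · 0.35863136 = 8.8354006 × 10^7.
SE(Ŷ) = √(8.8354006 × 10^7) = 9400.

9400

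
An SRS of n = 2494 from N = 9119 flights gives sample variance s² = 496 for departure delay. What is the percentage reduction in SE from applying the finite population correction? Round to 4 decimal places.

14.7647

f = n/N = 2494/9119 = 0.27349490.
SE_no-fpc = √(s²/n) = 0.44595662; SE_fpc = √((1−f)s²/n) = 0.38011232.
Ratio = √(1−f) = 0.85235268. Reduction = 100·(1 − 0.85235268) = 14.7647%.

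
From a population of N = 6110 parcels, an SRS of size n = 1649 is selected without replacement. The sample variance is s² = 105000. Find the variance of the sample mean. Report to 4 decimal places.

Under SRS without replacement, Var(ȳ) = (1 − f)·s²/n with f = n/N = 1649/6110 = 0.26988543.
Var(ȳ) = (1 − 0.26988543)·105000/1649 = 0.73011457·63.674955 = 46.490012.

46.4900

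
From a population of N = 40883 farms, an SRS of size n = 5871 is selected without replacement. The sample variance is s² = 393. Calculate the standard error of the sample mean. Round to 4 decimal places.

0.2394

Under SRS without replacement, Var(ȳ) = (1 − f)·s²/n with f = n/N = 5871/40883 = 0.14360492.
Var(ȳ) = (1 − 0.14360492)·393/5871 = 0.85639508·0.066939193 = 0.057326395.
SE(ȳ) = √(0.057326395) = 0.2394.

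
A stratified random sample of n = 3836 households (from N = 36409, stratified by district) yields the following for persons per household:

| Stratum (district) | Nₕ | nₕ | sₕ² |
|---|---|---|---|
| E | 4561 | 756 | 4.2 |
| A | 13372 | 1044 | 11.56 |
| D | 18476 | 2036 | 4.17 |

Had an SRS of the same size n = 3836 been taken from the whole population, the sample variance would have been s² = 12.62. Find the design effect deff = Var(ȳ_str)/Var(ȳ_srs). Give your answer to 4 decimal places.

Var(ȳ_str) = Σ Wₕ²(1−fₕ)sₕ²/nₕ with Wₕ = Nₕ/36409:
  E: (4561/36409)²·(1−756/4561)·4.2/756 = 7.2731865 × 10^-5
  A: (13372/36409)²·(1−1044/13372)·11.56/1044 = 0.0013769838
  D: (18476/36409)²·(1−2036/18476)·4.17/2036 = 4.6929999 × 10^-4
  → Var(ȳ_str) = 0.0019190157.
Var(ȳ_srs) = (1 − 3836/36409)·12.62/3836 = 0.0029432677.
deff = 0.0019190157 / 0.0029432677 = 0.6520.

0.6520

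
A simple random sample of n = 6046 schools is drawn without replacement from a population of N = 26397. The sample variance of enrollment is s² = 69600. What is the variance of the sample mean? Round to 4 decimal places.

8.8751

Under SRS without replacement, Var(ȳ) = (1 − f)·s²/n with f = n/N = 6046/26397 = 0.22904118.
Var(ȳ) = (1 − 0.22904118)·69600/6046 = 0.77095882·11.511743 = 8.87508.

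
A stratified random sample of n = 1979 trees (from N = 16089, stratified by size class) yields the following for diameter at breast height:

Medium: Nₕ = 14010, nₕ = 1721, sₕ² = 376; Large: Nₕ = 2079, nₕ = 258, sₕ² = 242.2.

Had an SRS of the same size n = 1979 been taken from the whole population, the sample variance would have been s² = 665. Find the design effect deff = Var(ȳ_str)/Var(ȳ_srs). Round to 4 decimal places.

0.5397

Var(ȳ_str) = Σ Wₕ²(1−fₕ)sₕ²/nₕ with Wₕ = Nₕ/16089:
  Medium: (14010/16089)²·(1−1721/14010)·376/1721 = 0.14531269
  Large: (2079/16089)²·(1−258/2079)·242.2/258 = 0.013729691
  → Var(ȳ_str) = 0.15904238.
Var(ȳ_srs) = (1 − 1979/16089)·665/1979 = 0.29469571.
deff = 0.15904238 / 0.29469571 = 0.5397.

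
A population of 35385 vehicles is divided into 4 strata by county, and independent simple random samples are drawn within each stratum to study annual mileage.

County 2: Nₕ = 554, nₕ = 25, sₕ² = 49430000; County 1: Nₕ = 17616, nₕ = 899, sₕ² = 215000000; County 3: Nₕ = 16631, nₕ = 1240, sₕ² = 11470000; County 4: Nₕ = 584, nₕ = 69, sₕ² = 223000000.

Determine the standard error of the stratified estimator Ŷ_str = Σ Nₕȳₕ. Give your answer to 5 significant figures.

Var(Ŷ_str) = Σₕ Nₕ²(1 − fₕ)sₕ²/nₕ.
County 2: 554²·(1 − 25/554)·49430000/25 = 5.794501 × 10^11.
County 1: 17616²·(1 − 899/17616)·215000000/899 = 7.0427847 × 10^13.
County 3: 16631²·(1 − 1240/16631)·11470000/1240 = 2.3677014 × 10^12.
County 4: 584²·(1 − 69/584)·223000000/69 = 9.7202145 × 10^11.
Sum = 7.434702 × 10^13.
SE = √(7.434702 × 10^13) = 8.6225 × 10^6.

8.6225 × 10^6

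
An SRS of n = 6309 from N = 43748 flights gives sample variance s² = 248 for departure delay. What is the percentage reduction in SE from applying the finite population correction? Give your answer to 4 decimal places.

f = n/N = 6309/43748 = 0.14421231.
SE_no-fpc = √(s²/n) = 0.19826478; SE_fpc = √((1−f)s²/n) = 0.18341236.
Ratio = √(1−f) = 0.92508794. Reduction = 100·(1 − 0.92508794) = 7.4912%.

7.4912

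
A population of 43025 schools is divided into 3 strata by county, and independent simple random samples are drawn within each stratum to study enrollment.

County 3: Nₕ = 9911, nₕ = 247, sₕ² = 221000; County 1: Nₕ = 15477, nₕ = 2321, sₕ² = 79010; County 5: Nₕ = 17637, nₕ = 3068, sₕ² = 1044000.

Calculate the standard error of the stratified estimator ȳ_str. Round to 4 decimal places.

Var(ȳ_str) = Σₕ Wₕ²(1 − fₕ)sₕ²/nₕ with Wₕ = Nₕ/N, N = 43025.
County 3: Wₕ = 0.23035445; term = 0.23035445²·(1 − 0.02492180)·221000/247 = 46.294347.
County 1: Wₕ = 0.35972109; term = 0.35972109²·(1 − 0.14996446)·79010/2321 = 3.7443446.
County 5: Wₕ = 0.40992446; term = 0.40992446²·(1 − 0.17395249)·1044000/3068 = 47.234339.
Sum = 97.273031.
SE = √(97.273031) = 9.8627.

9.8627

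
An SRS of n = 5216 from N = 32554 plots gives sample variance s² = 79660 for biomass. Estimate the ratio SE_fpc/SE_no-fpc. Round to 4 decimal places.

0.9164

f = n/N = 5216/32554 = 0.16022609.
SE_no-fpc = √(s²/n) = 3.9079712; SE_fpc = √((1−f)s²/n) = 3.5812328.
Ratio = √(1−f) = 0.91639179.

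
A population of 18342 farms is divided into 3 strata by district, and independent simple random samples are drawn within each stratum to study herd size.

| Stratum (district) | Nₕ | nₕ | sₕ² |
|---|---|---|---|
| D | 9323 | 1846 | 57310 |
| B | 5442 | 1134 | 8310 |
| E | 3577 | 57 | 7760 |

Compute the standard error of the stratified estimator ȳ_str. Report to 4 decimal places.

3.4696

Var(ȳ_str) = Σₕ Wₕ²(1 − fₕ)sₕ²/nₕ with Wₕ = Nₕ/N, N = 18342.
D: Wₕ = 0.50828699; term = 0.50828699²·(1 − 0.19800493)·57310/1846 = 6.4326274.
B: Wₕ = 0.29669611; term = 0.29669611²·(1 − 0.20837927)·8310/1134 = 0.51065645.
E: Wₕ = 0.19501690; term = 0.19501690²·(1 − 0.01593514)·7760/57 = 5.0951279.
Sum = 12.038412.
SE = √(12.038412) = 3.4696.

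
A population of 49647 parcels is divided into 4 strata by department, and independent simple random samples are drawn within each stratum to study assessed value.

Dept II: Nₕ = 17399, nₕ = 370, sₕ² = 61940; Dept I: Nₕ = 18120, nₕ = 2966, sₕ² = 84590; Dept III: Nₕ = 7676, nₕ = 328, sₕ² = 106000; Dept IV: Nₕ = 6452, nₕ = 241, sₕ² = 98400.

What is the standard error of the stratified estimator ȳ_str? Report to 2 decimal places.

Var(ȳ_str) = Σₕ Wₕ²(1 − fₕ)sₕ²/nₕ with Wₕ = Nₕ/N, N = 49647.
Dept II: Wₕ = 0.35045421; term = 0.35045421²·(1 − 0.02126559)·61940/370 = 20.123193.
Dept I: Wₕ = 0.36497674; term = 0.36497674²·(1 − 0.16368653)·84590/2966 = 3.1772203.
Dept III: Wₕ = 0.15461156; term = 0.15461156²·(1 − 0.04273059)·106000/328 = 7.3952032.
Dept IV: Wₕ = 0.12995750; term = 0.12995750²·(1 − 0.03735276)·98400/241 = 6.6381632.
Sum = 37.33378.
SE = √(37.33378) = 6.11.

6.11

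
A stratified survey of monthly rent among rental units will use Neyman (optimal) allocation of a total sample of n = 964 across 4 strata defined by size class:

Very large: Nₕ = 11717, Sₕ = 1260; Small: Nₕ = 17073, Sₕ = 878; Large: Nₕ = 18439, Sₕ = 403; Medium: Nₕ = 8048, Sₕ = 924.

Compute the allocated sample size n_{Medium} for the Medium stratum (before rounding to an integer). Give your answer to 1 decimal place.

Neyman allocation: nₕ = n·NₕSₕ / Σⱼ NⱼSⱼ.
Σ NⱼSⱼ = 11717·1260 + 17073·878 + 18439·403 + 8048·924 = 4.4620783 × 10^7.
n_{Medium} = 964·8048·924 / (4.4620783 × 10^7) = 160.7.

160.7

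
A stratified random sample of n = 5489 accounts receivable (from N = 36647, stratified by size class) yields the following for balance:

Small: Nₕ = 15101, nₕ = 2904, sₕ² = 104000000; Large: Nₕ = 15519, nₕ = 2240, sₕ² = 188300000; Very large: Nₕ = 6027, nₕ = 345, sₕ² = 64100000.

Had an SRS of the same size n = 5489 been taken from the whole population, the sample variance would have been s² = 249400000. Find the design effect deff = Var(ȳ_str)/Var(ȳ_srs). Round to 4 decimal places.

Var(ȳ_str) = Σ Wₕ²(1−fₕ)sₕ²/nₕ with Wₕ = Nₕ/36647:
  Small: (15101/36647)²·(1−2904/15101)·104000000/2904 = 4911.5504
  Large: (15519/36647)²·(1−2240/15519)·188300000/2240 = 12898.956
  Very large: (6027/36647)²·(1−345/6027)·64100000/345 = 4737.6666
  → Var(ȳ_str) = 22548.173.
Var(ȳ_srs) = (1 − 5489/36647)·249400000/5489 = 38630.859.
deff = 22548.173 / 38630.859 = 0.5837.

0.5837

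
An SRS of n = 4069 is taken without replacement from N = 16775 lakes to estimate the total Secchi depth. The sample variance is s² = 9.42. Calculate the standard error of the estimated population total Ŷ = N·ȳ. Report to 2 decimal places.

702.45

Var(Ŷ) = N²·Var(ȳ) = N²·(1 − n/N)·s²/n.
f = 4069/16775 = 0.24256334; Var(ȳ) = 0.75743666·9.42/4069 = 0.0017535152.
Var(Ŷ) = 16775² · 0.0017535152 = 493440.27.
SE(Ŷ) = √(493440.27) = 702.45.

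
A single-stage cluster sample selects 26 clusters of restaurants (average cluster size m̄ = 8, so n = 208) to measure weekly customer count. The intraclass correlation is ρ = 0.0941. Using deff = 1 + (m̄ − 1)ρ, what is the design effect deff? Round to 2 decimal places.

deff = 1 + (8 − 1)·0.0941 = 1 + 0.6587 = 1.6587.

1.66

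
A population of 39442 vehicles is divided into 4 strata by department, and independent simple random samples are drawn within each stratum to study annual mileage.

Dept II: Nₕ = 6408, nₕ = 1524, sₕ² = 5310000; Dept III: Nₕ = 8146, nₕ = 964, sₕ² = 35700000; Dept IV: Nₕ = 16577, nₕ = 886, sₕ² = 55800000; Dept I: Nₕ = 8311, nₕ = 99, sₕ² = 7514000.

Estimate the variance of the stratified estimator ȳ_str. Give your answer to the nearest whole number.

15323

Var(ȳ_str) = Σₕ Wₕ²(1 − fₕ)sₕ²/nₕ with Wₕ = Nₕ/N, N = 39442.
Dept II: Wₕ = 0.16246641; term = 0.16246641²·(1 − 0.23782772)·5310000/1524 = 70.095454.
Dept III: Wₕ = 0.20653111; term = 0.20653111²·(1 − 0.11834029)·35700000/964 = 1392.7178.
Dept IV: Wₕ = 0.42028802; term = 0.42028802²·(1 − 0.05344755)·55800000/886 = 10530.262.
Dept I: Wₕ = 0.21071447; term = 0.21071447²·(1 − 0.01191192)·7514000/99 = 3329.817.
Sum = 15322.892.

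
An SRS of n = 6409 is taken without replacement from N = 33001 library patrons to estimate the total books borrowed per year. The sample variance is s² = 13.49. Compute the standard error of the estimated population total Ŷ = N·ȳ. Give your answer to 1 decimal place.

Var(Ŷ) = N²·Var(ȳ) = N²·(1 − n/N)·s²/n.
f = 6409/33001 = 0.19420624; Var(ȳ) = 0.80579376·13.49/6409 = 0.0016960771.
Var(Ŷ) = 33001² · 0.0016960771 = 1.8471399 × 10^6.
SE(Ŷ) = √(1.8471399 × 10^6) = 1359.1.

1359.1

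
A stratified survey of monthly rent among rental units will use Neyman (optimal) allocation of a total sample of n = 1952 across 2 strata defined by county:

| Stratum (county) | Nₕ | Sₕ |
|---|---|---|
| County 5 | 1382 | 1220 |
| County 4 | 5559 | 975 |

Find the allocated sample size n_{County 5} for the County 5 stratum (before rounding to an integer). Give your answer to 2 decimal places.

463.15

Neyman allocation: nₕ = n·NₕSₕ / Σⱼ NⱼSⱼ.
Σ NⱼSⱼ = 1382·1220 + 5559·975 = 7.106065 × 10^6.
n_{County 5} = 1952·1382·1220 / (7.106065 × 10^6) = 463.15.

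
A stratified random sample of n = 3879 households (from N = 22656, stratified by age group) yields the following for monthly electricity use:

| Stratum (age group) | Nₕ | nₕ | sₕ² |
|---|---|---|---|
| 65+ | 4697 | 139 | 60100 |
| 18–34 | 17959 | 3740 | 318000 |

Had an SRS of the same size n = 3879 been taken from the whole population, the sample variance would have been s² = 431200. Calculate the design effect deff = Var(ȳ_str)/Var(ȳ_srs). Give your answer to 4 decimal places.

0.6549

Var(ȳ_str) = Σ Wₕ²(1−fₕ)sₕ²/nₕ with Wₕ = Nₕ/22656:
  65+: (4697/22656)²·(1−139/4697)·60100/139 = 18.033835
  18–34: (17959/22656)²·(1−3740/17959)·318000/3740 = 42.299989
  → Var(ȳ_str) = 60.333824.
Var(ȳ_srs) = (1 − 3879/22656)·431200/3879 = 92.130185.
deff = 60.333824 / 92.130185 = 0.6549.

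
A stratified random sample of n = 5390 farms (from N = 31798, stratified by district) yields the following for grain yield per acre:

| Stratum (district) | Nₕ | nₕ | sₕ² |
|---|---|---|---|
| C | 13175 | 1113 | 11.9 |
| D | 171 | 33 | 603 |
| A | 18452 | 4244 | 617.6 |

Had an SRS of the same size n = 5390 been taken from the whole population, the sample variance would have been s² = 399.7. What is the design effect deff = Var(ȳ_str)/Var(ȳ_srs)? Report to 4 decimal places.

Var(ȳ_str) = Σ Wₕ²(1−fₕ)sₕ²/nₕ with Wₕ = Nₕ/31798:
  C: (13175/31798)²·(1−1113/13175)·11.9/1113 = 0.0016804366
  D: (171/31798)²·(1−33/171)·603/33 = 4.2646064 × 10^-4
  A: (18452/31798)²·(1−4244/18452)·617.6/4244 = 0.037731902
  → Var(ȳ_str) = 0.039838799.
Var(ȳ_srs) = (1 − 5390/31798)·399.7/5390 = 0.061585871.
deff = 0.039838799 / 0.061585871 = 0.6469.

0.6469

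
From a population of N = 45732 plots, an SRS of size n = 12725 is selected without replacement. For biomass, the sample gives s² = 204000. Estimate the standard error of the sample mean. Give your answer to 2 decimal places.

3.40

Under SRS without replacement, Var(ȳ) = (1 − f)·s²/n with f = n/N = 12725/45732 = 0.27825155.
Var(ȳ) = (1 − 0.27825155)·204000/12725 = 0.72174845·16.031434 = 11.570663.
SE(ȳ) = √(11.570663) = 3.40.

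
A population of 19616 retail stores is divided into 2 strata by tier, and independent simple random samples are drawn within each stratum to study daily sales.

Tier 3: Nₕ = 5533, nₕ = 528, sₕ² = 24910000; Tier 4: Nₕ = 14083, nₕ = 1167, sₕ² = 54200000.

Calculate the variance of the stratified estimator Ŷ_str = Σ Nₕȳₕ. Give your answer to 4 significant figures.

9.754 × 10^12

Var(Ŷ_str) = Σₕ Nₕ²(1 − fₕ)sₕ²/nₕ.
Tier 3: 5533²·(1 − 528/5533)·24910000/528 = 1.3064854 × 10^12.
Tier 4: 14083²·(1 − 1167/14083)·54200000/1167 = 8.4479561 × 10^12.
Sum = 9.7544415 × 10^12.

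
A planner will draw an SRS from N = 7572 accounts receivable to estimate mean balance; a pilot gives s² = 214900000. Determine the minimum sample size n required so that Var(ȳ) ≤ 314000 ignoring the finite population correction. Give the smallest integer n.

Without fpc, n₀ = s²/D = 214900000/314000 = 684.3949.
Rounding up, n = 685.

685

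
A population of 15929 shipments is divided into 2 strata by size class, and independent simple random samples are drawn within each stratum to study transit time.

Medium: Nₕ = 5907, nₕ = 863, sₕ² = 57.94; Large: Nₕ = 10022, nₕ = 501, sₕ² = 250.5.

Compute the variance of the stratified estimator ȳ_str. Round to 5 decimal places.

0.19591

Var(ȳ_str) = Σₕ Wₕ²(1 − fₕ)sₕ²/nₕ with Wₕ = Nₕ/N, N = 15929.
Medium: Wₕ = 0.37083307; term = 0.37083307²·(1 − 0.14609785)·57.94/863 = 0.0078837477.
Large: Wₕ = 0.62916693; term = 0.62916693²·(1 − 0.04999002)·250.5/501 = 0.18803121.
Sum = 0.19591496.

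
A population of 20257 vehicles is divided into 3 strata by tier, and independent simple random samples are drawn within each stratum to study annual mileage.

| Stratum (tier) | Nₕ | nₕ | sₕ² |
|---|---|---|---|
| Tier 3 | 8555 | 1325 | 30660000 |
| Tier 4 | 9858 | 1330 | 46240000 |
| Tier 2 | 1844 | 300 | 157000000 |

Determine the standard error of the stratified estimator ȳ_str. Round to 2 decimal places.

Var(ȳ_str) = Σₕ Wₕ²(1 − fₕ)sₕ²/nₕ with Wₕ = Nₕ/N, N = 20257.
Tier 3: Wₕ = 0.42232315; term = 0.42232315²·(1 − 0.15488019)·30660000/1325 = 3487.9024.
Tier 4: Wₕ = 0.48664659; term = 0.48664659²·(1 − 0.13491580)·46240000/1330 = 7122.8194.
Tier 2: Wₕ = 0.09103026; term = 0.09103026²·(1 − 0.16268980)·157000000/300 = 3631.0845.
Sum = 14241.806.
SE = √(14241.806) = 119.34.

119.34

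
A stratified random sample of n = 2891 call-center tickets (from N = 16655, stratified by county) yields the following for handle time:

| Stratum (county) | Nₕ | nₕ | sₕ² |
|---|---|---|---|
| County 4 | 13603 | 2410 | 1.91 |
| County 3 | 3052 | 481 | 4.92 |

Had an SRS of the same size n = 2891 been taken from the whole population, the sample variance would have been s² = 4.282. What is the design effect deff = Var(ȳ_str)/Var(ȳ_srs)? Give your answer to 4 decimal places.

0.5918

Var(ȳ_str) = Σ Wₕ²(1−fₕ)sₕ²/nₕ with Wₕ = Nₕ/16655:
  County 4: (13603/16655)²·(1−2410/13603)·1.91/2410 = 4.3501903 × 10^-4
  County 3: (3052/16655)²·(1−481/3052)·4.92/481 = 2.8934592 × 10^-4
  → Var(ȳ_str) = 7.2436495 × 10^-4.
Var(ȳ_srs) = (1 − 2891/16655)·4.282/2891 = 0.0012240484.
deff = (7.2436495 × 10^-4) / 0.0012240484 = 0.5918.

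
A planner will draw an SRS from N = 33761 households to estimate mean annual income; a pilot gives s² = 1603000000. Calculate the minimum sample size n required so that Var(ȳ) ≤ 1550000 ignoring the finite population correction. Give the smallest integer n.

1035

Without fpc, n₀ = s²/D = 1603000000/1550000 = 1034.1935.
Rounding up, n = 1035.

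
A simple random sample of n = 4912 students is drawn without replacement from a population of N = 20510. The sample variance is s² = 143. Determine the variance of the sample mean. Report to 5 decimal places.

Under SRS without replacement, Var(ȳ) = (1 − f)·s²/n with f = n/N = 4912/20510 = 0.23949293.
Var(ȳ) = (1 − 0.23949293)·143/4912 = 0.76050707·0.029112378 = 0.022140169.

0.02214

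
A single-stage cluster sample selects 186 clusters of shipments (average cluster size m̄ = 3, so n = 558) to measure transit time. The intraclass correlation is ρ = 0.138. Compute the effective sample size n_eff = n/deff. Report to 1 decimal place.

deff = 1 + (3 − 1)·0.138 = 1 + 0.276 = 1.276.
n_eff = 558 / 1.276 = 437.3.

437.3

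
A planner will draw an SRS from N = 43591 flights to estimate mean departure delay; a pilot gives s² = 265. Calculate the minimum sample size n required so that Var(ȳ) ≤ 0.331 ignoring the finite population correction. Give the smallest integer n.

Without fpc, n₀ = s²/D = 265/0.331 = 800.6042.
Rounding up, n = 801.

801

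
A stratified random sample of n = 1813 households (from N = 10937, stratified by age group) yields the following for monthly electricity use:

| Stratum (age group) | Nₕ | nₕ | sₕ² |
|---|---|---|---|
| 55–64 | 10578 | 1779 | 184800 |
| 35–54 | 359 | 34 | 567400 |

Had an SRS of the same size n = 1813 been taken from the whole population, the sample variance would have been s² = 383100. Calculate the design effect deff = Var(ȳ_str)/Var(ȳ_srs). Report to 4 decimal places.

0.5509

Var(ȳ_str) = Σ Wₕ²(1−fₕ)sₕ²/nₕ with Wₕ = Nₕ/10937:
  55–64: (10578/10937)²·(1−1779/10578)·184800/1779 = 80.828864
  35–54: (359/10937)²·(1−34/359)·567400/34 = 16.277654
  → Var(ȳ_str) = 97.106518.
Var(ȳ_srs) = (1 − 1813/10937)·383100/1813 = 176.27934.
deff = 97.106518 / 176.27934 = 0.5509.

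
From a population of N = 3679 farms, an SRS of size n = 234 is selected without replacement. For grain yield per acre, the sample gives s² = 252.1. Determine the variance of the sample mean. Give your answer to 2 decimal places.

Under SRS without replacement, Var(ȳ) = (1 − f)·s²/n with f = n/N = 234/3679 = 0.06360424.
Var(ȳ) = (1 − 0.06360424)·252.1/234 = 0.93639576·1.0773504 = 1.0088264.

1.01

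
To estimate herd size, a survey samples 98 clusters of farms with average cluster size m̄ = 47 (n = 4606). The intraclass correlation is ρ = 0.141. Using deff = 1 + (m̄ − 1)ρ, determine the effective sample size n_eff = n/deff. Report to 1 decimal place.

615.3

deff = 1 + (47 − 1)·0.141 = 1 + 6.486 = 7.486.
n_eff = 4606 / 7.486 = 615.3.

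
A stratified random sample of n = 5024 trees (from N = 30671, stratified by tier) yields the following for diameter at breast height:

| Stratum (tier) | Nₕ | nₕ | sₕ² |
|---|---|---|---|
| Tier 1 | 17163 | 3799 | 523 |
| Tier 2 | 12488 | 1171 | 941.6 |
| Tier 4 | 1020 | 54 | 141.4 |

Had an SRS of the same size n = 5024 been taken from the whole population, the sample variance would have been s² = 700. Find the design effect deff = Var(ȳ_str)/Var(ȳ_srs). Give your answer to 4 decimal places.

1.3485

Var(ȳ_str) = Σ Wₕ²(1−fₕ)sₕ²/nₕ with Wₕ = Nₕ/30671:
  Tier 1: (17163/30671)²·(1−3799/17163)·523/3799 = 0.03356651
  Tier 2: (12488/30671)²·(1−1171/12488)·941.6/1171 = 0.12080305
  Tier 4: (1020/30671)²·(1−54/1020)·141.4/54 = 0.0027426922
  → Var(ȳ_str) = 0.15711225.
Var(ȳ_srs) = (1 − 5024/30671)·700/5024 = 0.11650835.
deff = 0.15711225 / 0.11650835 = 1.3485.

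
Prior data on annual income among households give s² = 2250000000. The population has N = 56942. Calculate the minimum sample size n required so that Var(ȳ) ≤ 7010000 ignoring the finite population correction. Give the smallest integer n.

Without fpc, n₀ = s²/D = 2250000000/7010000 = 320.9700.
Rounding up, n = 321.

321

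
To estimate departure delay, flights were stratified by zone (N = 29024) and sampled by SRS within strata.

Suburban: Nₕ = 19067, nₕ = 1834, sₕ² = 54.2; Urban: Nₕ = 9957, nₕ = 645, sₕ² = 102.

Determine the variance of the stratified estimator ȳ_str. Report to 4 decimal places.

Var(ȳ_str) = Σₕ Wₕ²(1 − fₕ)sₕ²/nₕ with Wₕ = Nₕ/N, N = 29024.
Suburban: Wₕ = 0.65693908; term = 0.65693908²·(1 − 0.09618713)·54.2/1834 = 0.011527329.
Urban: Wₕ = 0.34306092; term = 0.34306092²·(1 − 0.06477855)·102/645 = 0.017405937.
Sum = 0.028933266.

0.0289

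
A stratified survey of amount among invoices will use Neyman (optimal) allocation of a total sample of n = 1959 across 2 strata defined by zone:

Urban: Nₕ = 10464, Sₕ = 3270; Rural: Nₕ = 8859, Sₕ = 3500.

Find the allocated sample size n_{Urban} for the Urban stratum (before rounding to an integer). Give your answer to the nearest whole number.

Neyman allocation: nₕ = n·NₕSₕ / Σⱼ NⱼSⱼ.
Σ NⱼSⱼ = 10464·3270 + 8859·3500 = 6.522378 × 10^7.
n_{Urban} = 1959·10464·3270 / (6.522378 × 10^7) = 1028.

1028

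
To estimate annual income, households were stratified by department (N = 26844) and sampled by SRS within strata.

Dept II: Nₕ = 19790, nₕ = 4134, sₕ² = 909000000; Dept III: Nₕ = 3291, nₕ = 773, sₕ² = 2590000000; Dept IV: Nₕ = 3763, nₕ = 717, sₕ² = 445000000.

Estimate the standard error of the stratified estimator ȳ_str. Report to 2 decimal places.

Var(ȳ_str) = Σₕ Wₕ²(1 − fₕ)sₕ²/nₕ with Wₕ = Nₕ/N, N = 26844.
Dept II: Wₕ = 0.73722247; term = 0.73722247²·(1 − 0.20889338)·909000000/4134 = 94542.168.
Dept III: Wₕ = 0.12259723; term = 0.12259723²·(1 − 0.23488301)·2590000000/773 = 38530.923.
Dept IV: Wₕ = 0.14018030; term = 0.14018030²·(1 − 0.19053946)·445000000/717 = 9872.122.
Sum = 142945.21.
SE = √(142945.21) = 378.08.

378.08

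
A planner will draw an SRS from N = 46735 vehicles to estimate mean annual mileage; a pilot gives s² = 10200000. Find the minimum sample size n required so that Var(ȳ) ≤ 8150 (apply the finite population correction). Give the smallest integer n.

1219

Without fpc, n₀ = s²/D = 10200000/8150 = 1251.5337.
With fpc, (1 − n/N)·s²/n ≤ D requires n ≥ n₀/(1 + n₀/N) = 1251.5337/(1 + 1251.5337/46735) = 1218.8925.
Rounding up, n = 1219.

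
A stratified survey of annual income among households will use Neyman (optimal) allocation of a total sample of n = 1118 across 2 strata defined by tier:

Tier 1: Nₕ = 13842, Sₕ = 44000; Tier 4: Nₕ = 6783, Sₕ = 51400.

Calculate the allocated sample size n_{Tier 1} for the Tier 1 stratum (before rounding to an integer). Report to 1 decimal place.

Neyman allocation: nₕ = n·NₕSₕ / Σⱼ NⱼSⱼ.
Σ NⱼSⱼ = 13842·44000 + 6783·51400 = 9.576942 × 10^8.
n_{Tier 1} = 1118·13842·44000 / (9.576942 × 10^8) = 711.0.

711.0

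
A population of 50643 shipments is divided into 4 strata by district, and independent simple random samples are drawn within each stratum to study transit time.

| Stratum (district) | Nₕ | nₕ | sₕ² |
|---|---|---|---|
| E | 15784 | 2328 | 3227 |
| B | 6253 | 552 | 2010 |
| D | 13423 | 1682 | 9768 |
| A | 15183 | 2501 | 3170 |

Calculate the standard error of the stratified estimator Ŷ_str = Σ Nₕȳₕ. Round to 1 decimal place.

39793.3

Var(Ŷ_str) = Σₕ Nₕ²(1 − fₕ)sₕ²/nₕ.
E: 15784²·(1 − 2328/15784)·3227/2328 = 2.9440762 × 10^8.
B: 6253²·(1 − 552/6253)·2010/552 = 1.298065 × 10^8.
D: 13423²·(1 − 1682/13423)·9768/1682 = 9.1523862 × 10^8.
A: 15183²·(1 − 2501/15183)·3170/2501 = 2.440568 × 10^8.
Sum = 1.5835095 × 10^9.
SE = √(1.5835095 × 10^9) = 39793.3.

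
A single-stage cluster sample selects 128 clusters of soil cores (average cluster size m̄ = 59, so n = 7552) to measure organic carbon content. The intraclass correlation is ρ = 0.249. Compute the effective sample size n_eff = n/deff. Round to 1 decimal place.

489.1

deff = 1 + (59 − 1)·0.249 = 1 + 14.442 = 15.442.
n_eff = 7552 / 15.442 = 489.1.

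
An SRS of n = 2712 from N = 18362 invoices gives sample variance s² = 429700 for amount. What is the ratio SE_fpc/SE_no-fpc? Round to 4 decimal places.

f = n/N = 2712/18362 = 0.14769633.
SE_no-fpc = √(s²/n) = 12.587452; SE_fpc = √((1−f)s²/n) = 11.620773.
Ratio = √(1−f) = 0.92320294.

0.9232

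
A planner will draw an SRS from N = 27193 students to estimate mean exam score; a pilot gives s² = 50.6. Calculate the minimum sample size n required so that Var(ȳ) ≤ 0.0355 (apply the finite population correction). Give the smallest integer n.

1355

Without fpc, n₀ = s²/D = 50.6/0.0355 = 1425.3521.
With fpc, (1 − n/N)·s²/n ≤ D requires n ≥ n₀/(1 + n₀/N) = 1425.3521/(1 + 1425.3521/27193) = 1354.3617.
Rounding up, n = 1355.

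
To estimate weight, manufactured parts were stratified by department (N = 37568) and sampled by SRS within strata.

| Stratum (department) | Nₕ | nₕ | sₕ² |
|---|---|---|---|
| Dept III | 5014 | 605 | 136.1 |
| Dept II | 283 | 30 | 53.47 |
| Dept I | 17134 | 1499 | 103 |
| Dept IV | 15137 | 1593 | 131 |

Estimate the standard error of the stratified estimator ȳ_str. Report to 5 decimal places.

0.16912

Var(ȳ_str) = Σₕ Wₕ²(1 − fₕ)sₕ²/nₕ with Wₕ = Nₕ/N, N = 37568.
Dept III: Wₕ = 0.13346465; term = 0.13346465²·(1 − 0.12066215)·136.1/605 = 0.0035236359.
Dept II: Wₕ = 0.00753301; term = 0.00753301²·(1 − 0.10600707)·53.47/30 = 9.0419008 × 10^-5.
Dept I: Wₕ = 0.45607964; term = 0.45607964²·(1 − 0.08748687)·103/1499 = 0.013042357.
Dept IV: Wₕ = 0.40292270; term = 0.40292270²·(1 − 0.10523882)·131/1593 = 0.011945549.
Sum = 0.028601961.
SE = √(0.028601961) = 0.16912.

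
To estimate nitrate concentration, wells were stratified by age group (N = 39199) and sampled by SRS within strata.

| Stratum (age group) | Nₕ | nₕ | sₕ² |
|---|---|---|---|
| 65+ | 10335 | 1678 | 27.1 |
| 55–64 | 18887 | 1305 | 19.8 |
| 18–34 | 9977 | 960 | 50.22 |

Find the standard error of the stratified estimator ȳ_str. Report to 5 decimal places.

0.08534

Var(ȳ_str) = Σₕ Wₕ²(1 − fₕ)sₕ²/nₕ with Wₕ = Nₕ/N, N = 39199.
65+: Wₕ = 0.26365469; term = 0.26365469²·(1 − 0.16236091)·27.1/1678 = 9.4038406 × 10^-4.
55–64: Wₕ = 0.48182352; term = 0.48182352²·(1 − 0.06909514)·19.8/1305 = 0.0032789588.
18–34: Wₕ = 0.25452180; term = 0.25452180²·(1 − 0.09622131)·50.22/960 = 0.0030627923.
Sum = 0.0072821352.
SE = √(0.0072821352) = 0.08534.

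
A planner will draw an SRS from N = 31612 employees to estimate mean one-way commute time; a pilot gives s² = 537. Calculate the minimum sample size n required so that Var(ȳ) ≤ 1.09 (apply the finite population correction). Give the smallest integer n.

Without fpc, n₀ = s²/D = 537/1.09 = 492.6606.
With fpc, (1 − n/N)·s²/n ≤ D requires n ≥ n₀/(1 + n₀/N) = 492.6606/(1 + 492.6606/31612) = 485.1005.
Rounding up, n = 486.

486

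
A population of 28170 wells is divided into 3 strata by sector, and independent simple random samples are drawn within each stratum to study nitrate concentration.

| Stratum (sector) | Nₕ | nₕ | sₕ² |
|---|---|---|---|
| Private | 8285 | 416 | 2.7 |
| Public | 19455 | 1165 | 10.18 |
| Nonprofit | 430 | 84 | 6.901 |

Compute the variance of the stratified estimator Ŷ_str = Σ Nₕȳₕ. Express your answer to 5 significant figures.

Var(Ŷ_str) = Σₕ Nₕ²(1 − fₕ)sₕ²/nₕ.
Private: 8285²·(1 − 416/8285)·2.7/416 = 423138.45.
Public: 19455²·(1 − 1165/19455)·10.18/1165 = 3.1093298 × 10^6.
Nonprofit: 430²·(1 − 84/430)·6.901/84 = 12222.985.
Sum = 3.5446912 × 10^6.

3.5447 × 10^6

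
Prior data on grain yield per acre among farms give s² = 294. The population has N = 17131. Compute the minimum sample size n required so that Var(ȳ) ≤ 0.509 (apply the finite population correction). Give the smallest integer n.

Without fpc, n₀ = s²/D = 294/0.509 = 577.6031.
With fpc, (1 − n/N)·s²/n ≤ D requires n ≥ n₀/(1 + n₀/N) = 577.6031/(1 + 577.6031/17131) = 558.7634.
Rounding up, n = 559.

559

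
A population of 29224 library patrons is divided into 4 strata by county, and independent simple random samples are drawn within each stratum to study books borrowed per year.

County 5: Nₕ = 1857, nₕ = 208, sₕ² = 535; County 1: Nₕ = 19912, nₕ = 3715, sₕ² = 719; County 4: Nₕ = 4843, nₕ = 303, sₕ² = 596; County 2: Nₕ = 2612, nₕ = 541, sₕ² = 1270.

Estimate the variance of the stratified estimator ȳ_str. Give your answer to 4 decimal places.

0.1478

Var(ȳ_str) = Σₕ Wₕ²(1 − fₕ)sₕ²/nₕ with Wₕ = Nₕ/N, N = 29224.
County 5: Wₕ = 0.06354366; term = 0.06354366²·(1 − 0.11200862)·535/208 = 0.0092223943.
County 1: Wₕ = 0.68135779; term = 0.68135779²·(1 − 0.18657091)·719/3715 = 0.073087014.
County 4: Wₕ = 0.16571996; term = 0.16571996²·(1 − 0.06256453)·596/303 = 0.050640109.
County 2: Wₕ = 0.08937859; term = 0.08937859²·(1 − 0.20712098)·1270/541 = 0.014868954.
Sum = 0.14781847.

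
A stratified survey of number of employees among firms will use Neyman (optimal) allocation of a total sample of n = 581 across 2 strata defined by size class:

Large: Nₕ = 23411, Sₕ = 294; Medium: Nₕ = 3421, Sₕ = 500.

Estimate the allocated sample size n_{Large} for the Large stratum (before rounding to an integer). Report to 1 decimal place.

465.4

Neyman allocation: nₕ = n·NₕSₕ / Σⱼ NⱼSⱼ.
Σ NⱼSⱼ = 23411·294 + 3421·500 = 8.593334 × 10^6.
n_{Large} = 581·23411·294 / (8.593334 × 10^6) = 465.4.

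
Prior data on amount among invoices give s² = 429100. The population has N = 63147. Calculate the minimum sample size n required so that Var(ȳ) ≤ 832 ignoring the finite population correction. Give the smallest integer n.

516

Without fpc, n₀ = s²/D = 429100/832 = 515.7452.
Rounding up, n = 516.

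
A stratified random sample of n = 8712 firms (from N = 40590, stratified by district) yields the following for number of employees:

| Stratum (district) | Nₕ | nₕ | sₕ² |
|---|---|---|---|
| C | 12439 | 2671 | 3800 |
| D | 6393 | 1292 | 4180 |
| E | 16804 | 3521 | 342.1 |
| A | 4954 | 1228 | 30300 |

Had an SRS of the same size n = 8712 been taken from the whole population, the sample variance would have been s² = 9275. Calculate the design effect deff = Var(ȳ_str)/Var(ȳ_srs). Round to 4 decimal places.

Var(ȳ_str) = Σ Wₕ²(1−fₕ)sₕ²/nₕ with Wₕ = Nₕ/40590:
  C: (12439/40590)²·(1−2671/12439)·3800/2671 = 0.10492107
  D: (6393/40590)²·(1−1292/6393)·4180/1292 = 0.064037695
  E: (16804/40590)²·(1−3521/16804)·342.1/3521 = 0.013163088
  A: (4954/40590)²·(1−1228/4954)·30300/1228 = 0.27644263
  → Var(ȳ_str) = 0.45856448.
Var(ȳ_srs) = (1 − 8712/40590)·9275/8712 = 0.83611895.
deff = 0.45856448 / 0.83611895 = 0.5484.

0.5484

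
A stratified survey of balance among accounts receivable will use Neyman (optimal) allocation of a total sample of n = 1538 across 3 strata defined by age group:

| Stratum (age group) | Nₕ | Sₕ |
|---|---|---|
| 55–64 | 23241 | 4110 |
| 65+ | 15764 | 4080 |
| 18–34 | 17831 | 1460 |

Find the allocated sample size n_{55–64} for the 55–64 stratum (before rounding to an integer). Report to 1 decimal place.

Neyman allocation: nₕ = n·NₕSₕ / Σⱼ NⱼSⱼ.
Σ NⱼSⱼ = 23241·4110 + 15764·4080 + 17831·1460 = 1.8587089 × 10^8.
n_{55–64} = 1538·23241·4110 / (1.8587089 × 10^8) = 790.4.

790.4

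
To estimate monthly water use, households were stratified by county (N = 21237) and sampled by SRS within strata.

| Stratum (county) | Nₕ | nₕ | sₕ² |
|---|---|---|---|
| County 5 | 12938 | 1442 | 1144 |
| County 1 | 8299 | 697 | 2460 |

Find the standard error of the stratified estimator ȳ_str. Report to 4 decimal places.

0.8691

Var(ȳ_str) = Σₕ Wₕ²(1 − fₕ)sₕ²/nₕ with Wₕ = Nₕ/N, N = 21237.
County 5: Wₕ = 0.60921976; term = 0.60921976²·(1 − 0.11145463)·1144/1442 = 0.26163048.
County 1: Wₕ = 0.39078024; term = 0.39078024²·(1 − 0.08398602)·2460/697 = 0.49370739.
Sum = 0.75533787.
SE = √(0.75533787) = 0.8691.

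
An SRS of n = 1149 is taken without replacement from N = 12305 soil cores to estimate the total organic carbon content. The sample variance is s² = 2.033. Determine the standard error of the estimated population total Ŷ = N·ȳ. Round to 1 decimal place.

492.8

Var(Ŷ) = N²·Var(ȳ) = N²·(1 − n/N)·s²/n.
f = 1149/12305 = 0.09337668; Var(ȳ) = 0.90662332·2.033/1149 = 0.0016041473.
Var(Ŷ) = 12305² · 0.0016041473 = 242888.8.
SE(Ŷ) = √(242888.8) = 492.8.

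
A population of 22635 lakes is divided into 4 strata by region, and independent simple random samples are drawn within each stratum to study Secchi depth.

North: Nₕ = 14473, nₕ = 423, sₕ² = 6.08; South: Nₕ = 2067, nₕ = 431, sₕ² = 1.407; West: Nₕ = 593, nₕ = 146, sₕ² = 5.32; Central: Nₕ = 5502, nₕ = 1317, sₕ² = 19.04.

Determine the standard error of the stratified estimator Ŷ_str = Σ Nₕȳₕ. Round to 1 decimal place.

Var(Ŷ_str) = Σₕ Nₕ²(1 − fₕ)sₕ²/nₕ.
North: 14473²·(1 − 423/14473)·6.08/423 = 2.9227933 × 10^6.
South: 2067²·(1 − 431/2067)·1.407/431 = 11039.276.
West: 593²·(1 − 146/593)·5.32/146 = 9658.7515.
Central: 5502²·(1 − 1317/5502)·19.04/1317 = 332887.29.
Sum = 3.2763786 × 10^6.
SE = √(3.2763786 × 10^6) = 1810.1.

1810.1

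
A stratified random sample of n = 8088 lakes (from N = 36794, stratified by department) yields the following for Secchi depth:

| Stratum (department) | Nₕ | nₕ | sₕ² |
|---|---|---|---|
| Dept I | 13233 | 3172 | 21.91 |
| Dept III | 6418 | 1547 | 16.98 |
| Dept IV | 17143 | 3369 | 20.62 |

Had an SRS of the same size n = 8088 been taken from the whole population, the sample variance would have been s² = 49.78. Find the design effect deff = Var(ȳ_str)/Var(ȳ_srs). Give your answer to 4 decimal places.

Var(ȳ_str) = Σ Wₕ²(1−fₕ)sₕ²/nₕ with Wₕ = Nₕ/36794:
  Dept I: (13233/36794)²·(1−3172/13233)·21.91/3172 = 6.7928911 × 10^-4
  Dept III: (6418/36794)²·(1−1547/6418)·16.98/1547 = 2.5346104 × 10^-4
  Dept IV: (17143/36794)²·(1−3369/17143)·20.62/3369 = 0.0010675311
  → Var(ȳ_str) = 0.0020002813.
Var(ȳ_srs) = (1 − 8088/36794)·49.78/8088 = 0.0048018593.
deff = 0.0020002813 / 0.0048018593 = 0.4166.

0.4166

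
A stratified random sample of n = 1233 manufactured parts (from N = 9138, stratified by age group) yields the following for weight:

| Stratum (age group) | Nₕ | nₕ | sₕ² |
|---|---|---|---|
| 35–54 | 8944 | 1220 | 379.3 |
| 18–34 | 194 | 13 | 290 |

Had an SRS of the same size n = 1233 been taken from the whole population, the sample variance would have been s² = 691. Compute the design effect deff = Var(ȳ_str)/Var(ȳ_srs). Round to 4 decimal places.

Var(ȳ_str) = Σ Wₕ²(1−fₕ)sₕ²/nₕ with Wₕ = Nₕ/9138:
  35–54: (8944/9138)²·(1−1220/8944)·379.3/1220 = 0.25721409
  18–34: (194/9138)²·(1−13/194)·290/13 = 0.0093806437
  → Var(ȳ_str) = 0.26659473.
Var(ȳ_srs) = (1 − 1233/9138)·691/1233 = 0.48480344.
deff = 0.26659473 / 0.48480344 = 0.5499.

0.5499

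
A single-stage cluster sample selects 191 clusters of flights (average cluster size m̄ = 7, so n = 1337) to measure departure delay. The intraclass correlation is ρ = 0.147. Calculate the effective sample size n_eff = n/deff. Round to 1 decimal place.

710.4

deff = 1 + (7 − 1)·0.147 = 1 + 0.882 = 1.882.
n_eff = 1337 / 1.882 = 710.4.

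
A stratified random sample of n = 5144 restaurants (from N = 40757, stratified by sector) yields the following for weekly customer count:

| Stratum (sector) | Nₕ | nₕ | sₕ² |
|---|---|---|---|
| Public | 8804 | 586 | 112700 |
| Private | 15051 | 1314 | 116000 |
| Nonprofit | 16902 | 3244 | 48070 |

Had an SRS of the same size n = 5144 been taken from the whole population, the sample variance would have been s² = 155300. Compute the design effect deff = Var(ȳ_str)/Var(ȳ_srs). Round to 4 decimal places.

Var(ȳ_str) = Σ Wₕ²(1−fₕ)sₕ²/nₕ with Wₕ = Nₕ/40757:
  Public: (8804/40757)²·(1−586/8804)·112700/586 = 8.3766053
  Private: (15051/40757)²·(1−1314/15051)·116000/1314 = 10.987919
  Nonprofit: (16902/40757)²·(1−3244/16902)·48070/3244 = 2.0592737
  → Var(ȳ_str) = 21.423798.
Var(ȳ_srs) = (1 − 5144/40757)·155300/5144 = 26.380125.
deff = 21.423798 / 26.380125 = 0.8121.

0.8121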